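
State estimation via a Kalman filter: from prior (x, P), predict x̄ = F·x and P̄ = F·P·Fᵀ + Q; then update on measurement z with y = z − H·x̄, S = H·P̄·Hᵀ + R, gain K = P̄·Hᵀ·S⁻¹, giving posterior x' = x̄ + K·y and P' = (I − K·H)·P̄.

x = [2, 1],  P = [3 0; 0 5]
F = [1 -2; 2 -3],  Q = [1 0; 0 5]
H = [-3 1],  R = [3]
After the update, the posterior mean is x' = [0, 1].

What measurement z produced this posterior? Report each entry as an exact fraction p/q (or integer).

z = [1]

x̄ = F·x = [0, 1]
P̄ = F·P·Fᵀ + Q = [24 36; 36 62]
S = H·P̄·Hᵀ + R = [65]
K = P̄·Hᵀ·S⁻¹ = [-36/65; -46/65]
x' − x̄ = [0, 0] = K·y
y = (KᵀK)⁻¹·Kᵀ·(x' − x̄) = [0]
z = y + H·x̄ = [0] + [1] = [1]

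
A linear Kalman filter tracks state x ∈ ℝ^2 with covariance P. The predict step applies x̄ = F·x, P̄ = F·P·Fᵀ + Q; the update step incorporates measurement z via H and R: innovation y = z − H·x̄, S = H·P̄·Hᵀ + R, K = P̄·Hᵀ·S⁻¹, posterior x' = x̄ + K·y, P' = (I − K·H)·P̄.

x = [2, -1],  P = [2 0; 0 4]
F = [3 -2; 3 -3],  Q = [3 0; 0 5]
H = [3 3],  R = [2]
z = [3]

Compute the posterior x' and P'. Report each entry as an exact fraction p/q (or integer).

x̄ = F·x = [8, 9]
P̄ = F·P·Fᵀ + Q = [37 42; 42 59]
y = z − H·x̄ = [-48]
S = H·P̄·Hᵀ + R = [1622]
K = P̄·Hᵀ·S⁻¹ = [237/1622; 303/1622]
x' = x̄ + K·y = [800/811, 27/811]
P' = (I − K·H)·P̄ = [3845/1622 -3687/1622; -3687/1622 3889/1622]

x' = [800/811, 27/811]
P' = [3845/1622 -3687/1622; -3687/1622 3889/1622]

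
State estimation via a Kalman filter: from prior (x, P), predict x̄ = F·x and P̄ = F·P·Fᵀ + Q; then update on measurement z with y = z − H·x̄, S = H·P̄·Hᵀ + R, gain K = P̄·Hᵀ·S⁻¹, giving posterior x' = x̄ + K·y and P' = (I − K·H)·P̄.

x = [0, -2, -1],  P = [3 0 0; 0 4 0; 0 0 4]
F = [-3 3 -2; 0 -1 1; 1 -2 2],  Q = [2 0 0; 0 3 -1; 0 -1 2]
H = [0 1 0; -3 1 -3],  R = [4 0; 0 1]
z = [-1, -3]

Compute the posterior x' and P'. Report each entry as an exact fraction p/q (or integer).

x̄ = F·x = [-4, 1, 2]
P̄ = F·P·Fᵀ + Q = [81 -20 -49; -20 11 15; -49 15 37]
y = z − H·x̄ = [-2, -10]
S = H·P̄·Hᵀ + R = [15 26; 26 222]
K = P̄·Hᵀ·S⁻¹ = [-712/1327 -610/1327; 883/1327 52/1327; 1002/1327 375/2654]
x' = x̄ + K·y = [2216/1327, -959/1327, -1225/1327]
P' = (I − K·H)·P̄ = [22487/1327 -2848/1327 -23233/1327; -2848/1327 3532/1327 4008/1327; -23233/1327 4008/1327 49013/2654]

x' = [2216/1327, -959/1327, -1225/1327]
P' = [22487/1327 -2848/1327 -23233/1327; -2848/1327 3532/1327 4008/1327; -23233/1327 4008/1327 49013/2654]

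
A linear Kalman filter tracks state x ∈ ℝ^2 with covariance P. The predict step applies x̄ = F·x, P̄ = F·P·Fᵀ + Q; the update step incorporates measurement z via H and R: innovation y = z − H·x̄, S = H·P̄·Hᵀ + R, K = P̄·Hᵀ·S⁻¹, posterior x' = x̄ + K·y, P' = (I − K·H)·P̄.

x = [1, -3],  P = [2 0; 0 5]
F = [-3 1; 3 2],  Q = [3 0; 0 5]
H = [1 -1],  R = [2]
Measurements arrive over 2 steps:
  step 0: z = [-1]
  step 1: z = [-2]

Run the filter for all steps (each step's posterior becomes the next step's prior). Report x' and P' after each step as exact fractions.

step 0: x' = [-454/87, -121/29], P' = [1106/87 346/29; 346/29 380/29]
step 1: x' = [8923/18094, 42937/18094], P' = [95849/18094 85239/18094; 85239/18094 110701/18094]

step 0: x̄ = F·x = [-6, -3]
step 0: P̄ = F·P·Fᵀ + Q = [26 -8; -8 43]
step 0: y = z − H·x̄ = [2]
step 0: S = H·P̄·Hᵀ + R = [87]
step 0: K = P̄·Hᵀ·S⁻¹ = [34/87; -17/29]
step 0: x' = x̄ + K·y = [-454/87, -121/29]
step 0: P' = (I − K·H)·P̄ = [1106/87 346/29; 346/29 380/29]
step 1: x̄ = F·x = [333/29, -24]
step 1: P̄ = F·P·Fᵀ + Q = [1709/29 -124; -124 315]
step 1: y = z − H·x̄ = [-1087/29]
step 1: S = H·P̄·Hᵀ + R = [18094/29]
step 1: K = P̄·Hᵀ·S⁻¹ = [5305/18094; -12731/18094]
step 1: x' = x̄ + K·y = [8923/18094, 42937/18094]
step 1: P' = (I − K·H)·P̄ = [95849/18094 85239/18094; 85239/18094 110701/18094]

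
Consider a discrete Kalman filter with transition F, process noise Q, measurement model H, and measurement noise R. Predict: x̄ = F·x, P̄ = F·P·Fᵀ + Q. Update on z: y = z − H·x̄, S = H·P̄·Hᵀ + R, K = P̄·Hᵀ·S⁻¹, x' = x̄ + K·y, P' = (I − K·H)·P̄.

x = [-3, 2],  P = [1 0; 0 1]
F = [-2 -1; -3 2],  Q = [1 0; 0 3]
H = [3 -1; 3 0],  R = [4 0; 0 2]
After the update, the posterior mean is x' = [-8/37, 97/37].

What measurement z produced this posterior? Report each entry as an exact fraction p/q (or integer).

x̄ = F·x = [4, 13]
P̄ = F·P·Fᵀ + Q = [6 4; 4 16]
S = H·P̄·Hᵀ + R = [50 42; 42 56]
K = P̄·Hᵀ·S⁻¹ = [1/37 78/259; -26/37 192/259]
x' − x̄ = [-156/37, -384/37] = K·y
y = (KᵀK)⁻¹·Kᵀ·(x' − x̄) = [0, -14]
z = y + H·x̄ = [0, -14] + [-1, 12] = [-1, -2]

z = [-1, -2]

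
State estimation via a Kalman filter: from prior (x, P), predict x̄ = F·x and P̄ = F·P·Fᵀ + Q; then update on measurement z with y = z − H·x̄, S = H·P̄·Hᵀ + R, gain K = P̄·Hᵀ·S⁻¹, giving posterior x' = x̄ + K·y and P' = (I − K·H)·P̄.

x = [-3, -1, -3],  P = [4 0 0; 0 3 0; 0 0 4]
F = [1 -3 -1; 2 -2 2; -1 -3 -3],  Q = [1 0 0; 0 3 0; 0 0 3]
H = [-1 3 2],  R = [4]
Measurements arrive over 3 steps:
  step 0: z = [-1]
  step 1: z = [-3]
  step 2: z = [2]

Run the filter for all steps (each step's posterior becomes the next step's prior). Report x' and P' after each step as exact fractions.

step 0: x' = [1157/327, -3080/327, 1677/109], P' = [4028/327 -2474/327 1967/109; -2474/327 6344/327 -3521/109; 1967/109 -3521/109 6307/109]
step 1: x' = [31286/104729, -1037891/314187, 1157287/314187], P' = [363340/104729 -54362/314187 715537/314187; -54362/314187 7308976/314187 -10659319/314187; 715537/314187 -10659319/314187 5402667/104729]
step 2: x' = [4666644244/2492897931, -1823870282/2492897931, 7622934512/2492897931], P' = [8686159312/2492897931 52302202/2492897931 4982716865/2492897931; 52302202/2492897931 34964737948/2492897931 -50059591399/2492897931; 4982716865/2492897931 -50059591399/2492897931 76886871841/2492897931]

step 0: x̄ = F·x = [3, -10, 15]
step 0: P̄ = F·P·Fᵀ + Q = [36 18 35; 18 47 -14; 35 -14 70]
step 0: y = z − H·x̄ = [2]
step 0: S = H·P̄·Hᵀ + R = [327]
step 0: K = P̄·Hᵀ·S⁻¹ = [88/327; 95/327; 21/109]
step 0: x' = x̄ + K·y = [1157/327, -3080/327, 1677/109]
step 0: P' = (I − K·H)·P̄ = [4028/327 -2474/327 1967/109; -2474/327 6344/327 -3521/109; 1967/109 -3521/109 6307/109]
step 1: x̄ = F·x = [5366/327, 18536/327, -7010/327]
step 1: P̄ = F·P·Fᵀ + Q = [20036/327 70322/327 -28727/327; 70322/327 269657/327 -120830/327; -28727/327 -120830/327 62822/327]
step 1: y = z − H·x̄ = [-12401/109]
step 1: S = H·P̄·Hᵀ + R = [314187/109]
step 1: K = P̄·Hᵀ·S⁻¹ = [44492/314187; 55221/104729; -69373/314187]
step 1: x' = x̄ + K·y = [31286/104729, -1037891/314187, 1157287/314187]
step 1: P' = (I − K·H)·P̄ = [363340/104729 -54362/314187 715537/314187; -54362/314187 7308976/314187 -10659319/314187; 715537/314187 -10659319/314187 5402667/104729]
step 2: x̄ = F·x = [2050244/314187, 1526024/104729, -150682/104729]
step 2: P̄ = F·P·Fᵀ + Q = [18332176/314187 56690066/314187 -16028135/314187; 56690066/314187 63601431/104729 -20360346/104729; -16028135/314187 -20360346/104729 8594894/104729]
step 2: y = z − H·x̄ = [-10151506/314187]
step 2: S = H·P̄·Hᵀ + R = [276988659/104729]
step 2: K = P̄·Hᵀ·S⁻¹ = [119681752/830965977; 393560737/830965977; -115645615/830965977]
step 2: x' = x̄ + K·y = [4666644244/2492897931, -1823870282/2492897931, 7622934512/2492897931]
step 2: P' = (I − K·H)·P̄ = [8686159312/2492897931 52302202/2492897931 4982716865/2492897931; 52302202/2492897931 34964737948/2492897931 -50059591399/2492897931; 4982716865/2492897931 -50059591399/2492897931 76886871841/2492897931]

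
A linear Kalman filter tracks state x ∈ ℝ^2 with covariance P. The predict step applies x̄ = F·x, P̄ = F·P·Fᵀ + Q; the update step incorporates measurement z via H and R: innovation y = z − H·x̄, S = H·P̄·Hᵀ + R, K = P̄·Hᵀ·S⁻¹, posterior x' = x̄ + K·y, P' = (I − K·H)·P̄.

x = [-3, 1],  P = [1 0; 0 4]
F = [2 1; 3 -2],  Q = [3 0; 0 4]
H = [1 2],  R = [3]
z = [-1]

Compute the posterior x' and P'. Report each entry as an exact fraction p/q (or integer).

x̄ = F·x = [-5, -11]
P̄ = F·P·Fᵀ + Q = [11 -2; -2 29]
y = z − H·x̄ = [26]
S = H·P̄·Hᵀ + R = [122]
K = P̄·Hᵀ·S⁻¹ = [7/122; 28/61]
x' = x̄ + K·y = [-214/61, 57/61]
P' = (I − K·H)·P̄ = [1293/122 -318/61; -318/61 201/61]

x' = [-214/61, 57/61]
P' = [1293/122 -318/61; -318/61 201/61]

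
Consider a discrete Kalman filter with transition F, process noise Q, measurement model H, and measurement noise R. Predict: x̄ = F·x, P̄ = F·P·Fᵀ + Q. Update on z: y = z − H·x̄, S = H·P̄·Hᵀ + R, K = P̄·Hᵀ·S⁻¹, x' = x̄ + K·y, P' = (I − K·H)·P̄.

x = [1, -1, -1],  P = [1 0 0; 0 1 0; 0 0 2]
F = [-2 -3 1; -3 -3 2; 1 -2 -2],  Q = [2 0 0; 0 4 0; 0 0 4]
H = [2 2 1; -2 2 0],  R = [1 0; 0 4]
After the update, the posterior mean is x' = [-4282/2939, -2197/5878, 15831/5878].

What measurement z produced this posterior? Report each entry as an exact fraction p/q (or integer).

z = [-1, 3]

x̄ = F·x = [0, -2, 5]
P̄ = F·P·Fᵀ + Q = [17 19 0; 19 30 -5; 0 -5 17]
S = H·P̄·Hᵀ + R = [338 42; 42 40]
K = P̄·Hᵀ·S⁻¹ = [678/2939 -418/2939; 699/2939 1765/5878; 175/2939 -1837/5878]
x' − x̄ = [-4282/2939, 9559/5878, -13559/5878] = K·y
y = (KᵀK)⁻¹·Kᵀ·(x' − x̄) = [-2, 7]
z = y + H·x̄ = [-2, 7] + [1, -4] = [-1, 3]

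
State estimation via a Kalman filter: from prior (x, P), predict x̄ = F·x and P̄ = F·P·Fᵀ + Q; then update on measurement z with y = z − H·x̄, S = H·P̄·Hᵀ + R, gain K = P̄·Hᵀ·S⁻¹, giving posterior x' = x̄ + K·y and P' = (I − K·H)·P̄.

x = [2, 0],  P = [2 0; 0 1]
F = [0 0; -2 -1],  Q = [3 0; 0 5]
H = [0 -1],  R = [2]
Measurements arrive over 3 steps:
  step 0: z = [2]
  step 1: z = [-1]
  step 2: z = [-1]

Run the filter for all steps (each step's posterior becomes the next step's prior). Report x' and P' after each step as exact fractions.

step 0: x' = [0, -9/4], P' = [3 0; 0 7/4]
step 1: x' = [0, 93/83], P' = [3 0; 0 150/83]
step 2: x' = [0, 125/157], P' = [3 0; 0 3122/1727]

step 0: x̄ = F·x = [0, -4]
step 0: P̄ = F·P·Fᵀ + Q = [3 0; 0 14]
step 0: y = z − H·x̄ = [-2]
step 0: S = H·P̄·Hᵀ + R = [16]
step 0: K = P̄·Hᵀ·S⁻¹ = [0; -7/8]
step 0: x' = x̄ + K·y = [0, -9/4]
step 0: P' = (I − K·H)·P̄ = [3 0; 0 7/4]
step 1: x̄ = F·x = [0, 9/4]
step 1: P̄ = F·P·Fᵀ + Q = [3 0; 0 75/4]
step 1: y = z − H·x̄ = [5/4]
step 1: S = H·P̄·Hᵀ + R = [83/4]
step 1: K = P̄·Hᵀ·S⁻¹ = [0; -75/83]
step 1: x' = x̄ + K·y = [0, 93/83]
step 1: P' = (I − K·H)·P̄ = [3 0; 0 150/83]
step 2: x̄ = F·x = [0, -93/83]
step 2: P̄ = F·P·Fᵀ + Q = [3 0; 0 1561/83]
step 2: y = z − H·x̄ = [-176/83]
step 2: S = H·P̄·Hᵀ + R = [1727/83]
step 2: K = P̄·Hᵀ·S⁻¹ = [0; -1561/1727]
step 2: x' = x̄ + K·y = [0, 125/157]
step 2: P' = (I − K·H)·P̄ = [3 0; 0 3122/1727]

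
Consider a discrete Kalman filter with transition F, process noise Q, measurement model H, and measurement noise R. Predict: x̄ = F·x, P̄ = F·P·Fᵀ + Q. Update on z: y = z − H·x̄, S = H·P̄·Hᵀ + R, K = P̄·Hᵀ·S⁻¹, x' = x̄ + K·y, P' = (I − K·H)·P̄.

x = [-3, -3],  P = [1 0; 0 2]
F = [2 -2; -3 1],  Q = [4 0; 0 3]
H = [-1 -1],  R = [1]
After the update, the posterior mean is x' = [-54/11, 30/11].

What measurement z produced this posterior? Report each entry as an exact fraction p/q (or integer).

x̄ = F·x = [0, 6]
P̄ = F·P·Fᵀ + Q = [16 -10; -10 14]
S = H·P̄·Hᵀ + R = [11]
K = P̄·Hᵀ·S⁻¹ = [-6/11; -4/11]
x' − x̄ = [-54/11, -36/11] = K·y
y = (KᵀK)⁻¹·Kᵀ·(x' − x̄) = [9]
z = y + H·x̄ = [9] + [-6] = [3]

z = [3]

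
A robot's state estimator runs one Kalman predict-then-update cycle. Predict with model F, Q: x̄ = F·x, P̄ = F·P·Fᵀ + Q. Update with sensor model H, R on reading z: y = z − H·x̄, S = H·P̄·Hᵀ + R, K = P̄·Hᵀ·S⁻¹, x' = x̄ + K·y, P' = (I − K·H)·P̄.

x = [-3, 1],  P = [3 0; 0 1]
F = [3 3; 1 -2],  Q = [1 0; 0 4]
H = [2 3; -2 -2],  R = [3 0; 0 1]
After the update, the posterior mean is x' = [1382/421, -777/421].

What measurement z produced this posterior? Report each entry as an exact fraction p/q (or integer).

z = [1, -3]

x̄ = F·x = [-6, -5]
P̄ = F·P·Fᵀ + Q = [37 3; 3 11]
S = H·P̄·Hᵀ + R = [286 -244; -244 217]
K = P̄·Hᵀ·S⁻¹ = [-503/842 -438/421; 1631/2526 754/1263]
x' − x̄ = [3908/421, 1328/421] = K·y
y = (KᵀK)⁻¹·Kᵀ·(x' − x̄) = [28, -25]
z = y + H·x̄ = [28, -25] + [-27, 22] = [1, -3]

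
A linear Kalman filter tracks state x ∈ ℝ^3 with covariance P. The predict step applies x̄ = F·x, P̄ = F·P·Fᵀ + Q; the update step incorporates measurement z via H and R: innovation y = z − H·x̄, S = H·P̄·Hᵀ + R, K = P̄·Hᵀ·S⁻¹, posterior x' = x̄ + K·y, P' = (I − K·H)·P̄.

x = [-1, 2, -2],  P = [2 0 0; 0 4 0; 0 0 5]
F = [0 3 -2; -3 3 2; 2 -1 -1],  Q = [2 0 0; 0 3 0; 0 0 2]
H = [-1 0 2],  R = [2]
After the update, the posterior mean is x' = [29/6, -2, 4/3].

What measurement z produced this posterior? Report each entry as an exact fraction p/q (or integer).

z = [-2]

x̄ = F·x = [10, 5, -2]
P̄ = F·P·Fᵀ + Q = [58 16 -2; 16 77 -34; -2 -34 19]
S = H·P̄·Hᵀ + R = [144]
K = P̄·Hᵀ·S⁻¹ = [-31/72; -7/12; 5/18]
x' − x̄ = [-31/6, -7, 10/3] = K·y
y = (KᵀK)⁻¹·Kᵀ·(x' − x̄) = [12]
z = y + H·x̄ = [12] + [-14] = [-2]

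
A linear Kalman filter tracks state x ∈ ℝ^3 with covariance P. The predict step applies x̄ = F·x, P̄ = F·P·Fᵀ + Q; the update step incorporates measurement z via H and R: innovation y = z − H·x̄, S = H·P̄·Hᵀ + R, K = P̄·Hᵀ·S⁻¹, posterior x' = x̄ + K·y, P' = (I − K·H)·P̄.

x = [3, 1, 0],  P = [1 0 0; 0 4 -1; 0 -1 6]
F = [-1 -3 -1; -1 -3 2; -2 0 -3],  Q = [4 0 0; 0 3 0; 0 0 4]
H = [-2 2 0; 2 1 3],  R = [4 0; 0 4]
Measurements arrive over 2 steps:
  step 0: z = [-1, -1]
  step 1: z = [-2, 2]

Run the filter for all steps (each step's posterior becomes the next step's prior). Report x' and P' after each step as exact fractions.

step 0: x̄ = F·x = [-6, -6, -6]
step 0: P̄ = F·P·Fᵀ + Q = [41 28 11; 28 76 -43; 11 -43 62]
step 0: y = z − H·x̄ = [-1, 35]
step 0: S = H·P̄·Hᵀ + R = [248 -280; -280 788]
step 0: K = P̄·Hᵀ·S⁻¹ = [611/3657 3523/14628; 3187/4876 1151/4876; -1621/4876 445/4876]
step 0: x' = x̄ + K·y = [11031/4876, 3921/2438, -3015/1219]
step 0: P' = (I − K·H)·P̄ = [159503/14628 54797/4876 -52145/4876; 54797/4876 61171/4876 -55387/4876; -52145/4876 -55387/4876 53819/4876]
step 1: x̄ = F·x = [-22497/4876, -58677/4876, 7059/2438]
step 1: P̄ = F·P·Fᵀ + Q = [1707599/14628 1564735/7314 -487901/14628; 1564735/7314 3053425/7314 -250601/3657; -487901/14628 -250601/3657 272417/14628]
step 1: y = z − H·x̄ = [15652/1219, 71069/4876]
step 1: S = H·P̄·Hᵀ + R = [523379/1219 1425871/2438; 1425871/2438 5365385/4876]
step 1: K = P̄·Hᵀ·S⁻¹ = [26256815/317892423 86391271/317892423; 119891761/211928282 29747671/105964141; -50366175/211928282 5742204/105964141]
step 1: x' = x̄ + K·y = [129614863/317892423, -143736253/211928282, 134303403/211928282]
step 1: P' = (I − K·H)·P̄ = [1997139169/317892423 2049652799/317892423 -1899455351/317892423; 2049652799/317892423 2409328082/317892423 -2050553876/317892423; -1899455351/317892423 -2050553876/317892423 1972790342/317892423]

step 0: x' = [11031/4876, 3921/2438, -3015/1219], P' = [159503/14628 54797/4876 -52145/4876; 54797/4876 61171/4876 -55387/4876; -52145/4876 -55387/4876 53819/4876]
step 1: x' = [129614863/317892423, -143736253/211928282, 134303403/211928282], P' = [1997139169/317892423 2049652799/317892423 -1899455351/317892423; 2049652799/317892423 2409328082/317892423 -2050553876/317892423; -1899455351/317892423 -2050553876/317892423 1972790342/317892423]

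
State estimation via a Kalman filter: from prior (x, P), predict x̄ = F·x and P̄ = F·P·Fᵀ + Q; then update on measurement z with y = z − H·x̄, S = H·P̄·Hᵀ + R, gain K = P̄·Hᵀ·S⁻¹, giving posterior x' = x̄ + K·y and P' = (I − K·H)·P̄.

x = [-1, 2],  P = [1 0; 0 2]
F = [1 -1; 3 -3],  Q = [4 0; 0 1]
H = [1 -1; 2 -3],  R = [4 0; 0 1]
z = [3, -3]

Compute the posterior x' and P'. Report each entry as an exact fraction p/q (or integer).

x' = [507/824, 1047/824]
P' = [4283/824 2911/824; 2911/824 2067/824]

x̄ = F·x = [-3, -9]
P̄ = F·P·Fᵀ + Q = [7 9; 9 28]
y = z − H·x̄ = [-3, -24]
S = H·P̄·Hᵀ + R = [21 53; 53 173]
K = P̄·Hᵀ·S⁻¹ = [343/824 -167/824; 211/824 -379/824]
x' = x̄ + K·y = [507/824, 1047/824]
P' = (I − K·H)·P̄ = [4283/824 2911/824; 2911/824 2067/824]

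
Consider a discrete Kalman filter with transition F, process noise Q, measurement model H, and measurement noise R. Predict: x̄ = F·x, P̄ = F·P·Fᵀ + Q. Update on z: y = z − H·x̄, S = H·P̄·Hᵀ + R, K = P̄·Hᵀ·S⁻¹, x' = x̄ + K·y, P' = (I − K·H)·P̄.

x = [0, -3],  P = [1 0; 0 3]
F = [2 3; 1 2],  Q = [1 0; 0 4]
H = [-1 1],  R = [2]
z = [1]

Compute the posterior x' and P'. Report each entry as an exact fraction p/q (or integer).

x' = [-75/11, -60/11]
P' = [208/11 184/11; 184/11 178/11]

x̄ = F·x = [-9, -6]
P̄ = F·P·Fᵀ + Q = [32 20; 20 17]
y = z − H·x̄ = [-2]
S = H·P̄·Hᵀ + R = [11]
K = P̄·Hᵀ·S⁻¹ = [-12/11; -3/11]
x' = x̄ + K·y = [-75/11, -60/11]
P' = (I − K·H)·P̄ = [208/11 184/11; 184/11 178/11]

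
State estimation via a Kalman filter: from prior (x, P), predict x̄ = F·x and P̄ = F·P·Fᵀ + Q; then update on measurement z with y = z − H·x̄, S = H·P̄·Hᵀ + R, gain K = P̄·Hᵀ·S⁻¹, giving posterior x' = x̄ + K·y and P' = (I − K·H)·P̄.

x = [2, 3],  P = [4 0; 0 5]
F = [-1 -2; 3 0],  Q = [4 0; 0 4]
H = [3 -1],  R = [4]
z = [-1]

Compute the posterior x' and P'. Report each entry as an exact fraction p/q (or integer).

x̄ = F·x = [-8, 6]
P̄ = F·P·Fᵀ + Q = [28 -12; -12 40]
y = z − H·x̄ = [29]
S = H·P̄·Hᵀ + R = [368]
K = P̄·Hᵀ·S⁻¹ = [6/23; -19/92]
x' = x̄ + K·y = [-10/23, 1/92]
P' = (I − K·H)·P̄ = [68/23 180/23; 180/23 559/23]

x' = [-10/23, 1/92]
P' = [68/23 180/23; 180/23 559/23]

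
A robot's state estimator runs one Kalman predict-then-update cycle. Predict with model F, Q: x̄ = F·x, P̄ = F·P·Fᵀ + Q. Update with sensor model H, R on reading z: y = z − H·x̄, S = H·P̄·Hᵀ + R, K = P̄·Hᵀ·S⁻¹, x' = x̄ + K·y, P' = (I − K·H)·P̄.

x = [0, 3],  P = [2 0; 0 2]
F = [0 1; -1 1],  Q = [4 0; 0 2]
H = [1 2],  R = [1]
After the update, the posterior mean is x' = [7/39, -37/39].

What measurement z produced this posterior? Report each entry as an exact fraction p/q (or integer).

x̄ = F·x = [3, 3]
P̄ = F·P·Fᵀ + Q = [6 2; 2 6]
S = H·P̄·Hᵀ + R = [39]
K = P̄·Hᵀ·S⁻¹ = [10/39; 14/39]
x' − x̄ = [-110/39, -154/39] = K·y
y = (KᵀK)⁻¹·Kᵀ·(x' − x̄) = [-11]
z = y + H·x̄ = [-11] + [9] = [-2]

z = [-2]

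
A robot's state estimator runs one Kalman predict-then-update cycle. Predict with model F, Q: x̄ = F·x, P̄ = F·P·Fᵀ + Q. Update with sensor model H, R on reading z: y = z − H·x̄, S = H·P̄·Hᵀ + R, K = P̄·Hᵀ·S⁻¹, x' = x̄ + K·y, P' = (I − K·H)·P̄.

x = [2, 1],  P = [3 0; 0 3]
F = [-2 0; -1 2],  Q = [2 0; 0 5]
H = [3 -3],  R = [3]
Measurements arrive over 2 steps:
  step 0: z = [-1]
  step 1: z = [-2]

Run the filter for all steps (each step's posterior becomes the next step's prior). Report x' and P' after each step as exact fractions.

step 0: x̄ = F·x = [-4, 0]
step 0: P̄ = F·P·Fᵀ + Q = [14 6; 6 20]
step 0: y = z − H·x̄ = [11]
step 0: S = H·P̄·Hᵀ + R = [201]
step 0: K = P̄·Hᵀ·S⁻¹ = [8/67; -14/67]
step 0: x' = x̄ + K·y = [-180/67, -154/67]
step 0: P' = (I − K·H)·P̄ = [746/67 738/67; 738/67 752/67]
step 1: x̄ = F·x = [360/67, -128/67]
step 1: P̄ = F·P·Fᵀ + Q = [3118/67 -1460/67; -1460/67 1137/67]
step 1: y = z − H·x̄ = [-1598/67]
step 1: S = H·P̄·Hᵀ + R = [64776/67]
step 1: K = P̄·Hᵀ·S⁻¹ = [2289/10796; -2597/21592]
step 1: x' = x̄ + K·y = [1707/5398, 10345/10796]
step 1: P' = (I − K·H)·P̄ = [16603/5398 30917/10796; 30917/10796 64431/21592]

step 0: x' = [-180/67, -154/67], P' = [746/67 738/67; 738/67 752/67]
step 1: x' = [1707/5398, 10345/10796], P' = [16603/5398 30917/10796; 30917/10796 64431/21592]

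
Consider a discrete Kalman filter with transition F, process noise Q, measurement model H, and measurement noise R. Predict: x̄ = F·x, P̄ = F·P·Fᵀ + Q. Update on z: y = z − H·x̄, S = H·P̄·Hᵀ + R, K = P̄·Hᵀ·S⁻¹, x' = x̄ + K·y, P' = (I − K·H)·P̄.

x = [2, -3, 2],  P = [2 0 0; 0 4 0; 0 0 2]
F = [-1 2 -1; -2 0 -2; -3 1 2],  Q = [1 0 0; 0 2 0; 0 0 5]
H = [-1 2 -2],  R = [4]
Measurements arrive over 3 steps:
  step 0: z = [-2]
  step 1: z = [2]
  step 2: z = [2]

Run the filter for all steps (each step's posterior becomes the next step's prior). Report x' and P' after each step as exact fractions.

step 0: x' = [-660/71, -608/71, -211/71], P' = [3848/213 2204/213 110/71; 2204/213 3434/213 764/71; 110/71 764/71 757/71]
step 1: x' = [-183319/67370, 2699729/134740, 2742947/134740], P' = [126414/33685 -52877/33685 -110361/33685; -52877/33685 5988327/67370 6017121/67370; -110361/33685 6017121/67370 6164833/67370]
step 2: x' = [1094582596/751155907, 3906533265/751155907, 2639454999/751155907], P' = [2804487288/751155907 832208264/751155907 -434654826/751155907; 832208264/751155907 14917086170/751155907 14239811370/751155907; -434654826/751155907 14239811370/751155907 14879164265/751155907]

step 0: x̄ = F·x = [-10, -8, -5]
step 0: P̄ = F·P·Fᵀ + Q = [21 8 10; 8 18 4; 10 4 35]
step 0: y = z − H·x̄ = [-6]
step 0: S = H·P̄·Hᵀ + R = [213]
step 0: K = P̄·Hᵀ·S⁻¹ = [-25/213; 20/213; -24/71]
step 0: x' = x̄ + K·y = [-660/71, -608/71, -211/71]
step 0: P' = (I − K·H)·P̄ = [3848/213 2204/213 110/71; 2204/213 3434/213 764/71; 110/71 764/71 757/71]
step 1: x̄ = F·x = [-345/71, 1742/71, 950/71]
step 1: P̄ = F·P·Fᵀ + Q = [2744/213 -4426/213 5648/213; -4426/213 27542/213 5672/213; 5648/213 5672/213 40199/213]
step 1: y = z − H·x̄ = [-1787/71]
step 1: S = H·P̄·Hᵀ + R = [269480/213]
step 1: K = P̄·Hᵀ·S⁻¹ = [-5723/67370; 24083/134740; -37351/134740]
step 1: x' = x̄ + K·y = [-183319/67370, 2699729/134740, 2742947/134740]
step 1: P' = (I − K·H)·P̄ = [126414/33685 -52877/33685 -110361/33685; -52877/33685 5988327/67370 6017121/67370; -110361/33685 6017121/67370 6164833/67370]
step 2: x̄ = F·x = [3023149/134740, -2376309/67370, 9285537/134740]
step 2: P̄ = F·P·Fᵀ + Q = [6351427/67370 -5846517/33685 18976391/67370; -5846517/33685 12019804/33685 -17703271/33685; 18976391/67370 -17703271/33685 60611633/67370]
step 2: y = z − H·x̄ = [31368939/134740]
step 2: S = H·P̄·Hᵀ + R = [751155907/67370]
step 2: K = P̄·Hᵀ·S⁻¹ = [-67690277/751155907; 130585334/751155907; -211012741/751155907]
step 2: x' = x̄ + K·y = [1094582596/751155907, 3906533265/751155907, 2639454999/751155907]
step 2: P' = (I − K·H)·P̄ = [2804487288/751155907 832208264/751155907 -434654826/751155907; 832208264/751155907 14917086170/751155907 14239811370/751155907; -434654826/751155907 14239811370/751155907 14879164265/751155907]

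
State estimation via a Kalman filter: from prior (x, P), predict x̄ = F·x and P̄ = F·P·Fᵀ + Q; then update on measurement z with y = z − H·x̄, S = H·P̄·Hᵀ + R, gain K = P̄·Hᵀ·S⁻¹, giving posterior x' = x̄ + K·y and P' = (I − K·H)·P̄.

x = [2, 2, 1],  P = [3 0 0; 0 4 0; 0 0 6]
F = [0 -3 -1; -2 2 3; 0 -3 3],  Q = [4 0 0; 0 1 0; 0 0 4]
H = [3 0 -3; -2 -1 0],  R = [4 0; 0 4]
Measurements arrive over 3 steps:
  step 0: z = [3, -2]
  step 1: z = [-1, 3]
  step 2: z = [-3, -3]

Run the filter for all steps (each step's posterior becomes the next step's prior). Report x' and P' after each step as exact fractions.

step 0: x' = [41896/23629, -49474/23629, 18990/23629], P' = [216942/23629 -382852/23629 213258/23629; -382852/23629 754396/23629 -375420/23629; 213258/23629 -375420/23629 220030/23629]
step 1: x' = [-17583179/34060747, -61868295/34060747, -208320699/1055883157], P' = [154463938/34060747 -215758204/34060747 154939254/34060747; -215758204/34060747 377100036/34060747 -216064740/34060747; 154939254/34060747 -216064740/34060747 5282831278/1055883157]
step 2: x' = [42853875609077/17930256517981, -26316136244451/17930256517981, 60080715823575/17930256517981], P' = [75017180097646/17930256517981 -103619719777444/17930256517981 75215466168858/17930256517981; -103619719777444/17930256517981 182767285495260/17930256517981 -103690582176252/17930256517981; 75215466168858/17930256517981 -103690582176252/17930256517981 83311196451358/17930256517981]

step 0: x̄ = F·x = [-7, 3, -3]
step 0: P̄ = F·P·Fᵀ + Q = [46 -42 18; -42 83 30; 18 30 94]
step 0: y = z − H·x̄ = [15, -13]
step 0: S = H·P̄·Hᵀ + R = [940 48; 48 103]
step 0: K = P̄·Hᵀ·S⁻¹ = [2763/23629 -12758/23629; -5574/23629 2827/23629; -5079/23629 -12774/23629]
step 0: x' = x̄ + K·y = [41896/23629, -49474/23629, 18990/23629]
step 0: P' = (I − K·H)·P̄ = [216942/23629 -382852/23629 213258/23629; -382852/23629 754396/23629 -375420/23629; 213258/23629 -375420/23629 220030/23629]
step 1: x̄ = F·x = [129432/23629, -125770/23629, 205392/23629]
step 1: P̄ = F·P·Fᵀ + Q = [4851590/23629 -2927442/23629 8381994/23629; -2927442/23629 1887931/23629 -4996506/23629; 8381994/23629 -4996506/23629 15621910/23629]
step 1: y = z − H·x̄ = [204251/23629, 203981/23629]
step 1: S = H·P̄·Hᵀ + R = [33480124/23629 14975232/23629; 14975232/23629 9679039/23629]
step 1: K = P̄·Hᵀ·S⁻¹ = [-356487/34060747 -23292418/34060747; 229902/34060747 13604093/34060747; -359785803/1055883157 -23453442/34060747]
step 1: x' = x̄ + K·y = [-17583179/34060747, -61868295/34060747, -208320699/1055883157]
step 1: P' = (I − K·H)·P̄ = [154463938/34060747 -215758204/34060747 154939254/34060747; -215758204/34060747 377100036/34060747 -216064740/34060747; 154939254/34060747 -216064740/34060747 5282831278/1055883157]
step 2: x̄ = F·x = [5962072134/1055883157, -3370639289/1055883157, 5128789338/1055883157]
step 2: P̄ = F·P·Fᵀ + Q = [74529232310/1055883157 -42835816386/1055883157 129550457850/1055883157; -42835816386/1055883157 30009846259/1055883157 -71450831562/1055883157; 129550457850/1055883157 -71450831562/1055883157 277544049094/1055883157]
step 2: y = z − H·x̄ = [-5667497859/1055883157, 5385855508/1055883157]
step 2: S = H·P̄·Hᵀ + R = [840974823964/1055883157 244282307712/1055883157; 244282307712/1055883157 161007042583/1055883157]
step 2: K = P̄·Hᵀ·S⁻¹ = [-148714553409/17930256517981 -11603660104462/17930256517981; 53146799106/17930256517981 6118038514907/17930256517981; -6071797711875/17930256517981 -11685087540366/17930256517981]
step 2: x' = x̄ + K·y = [42853875609077/17930256517981, -26316136244451/17930256517981, 60080715823575/17930256517981]
step 2: P' = (I − K·H)·P̄ = [75017180097646/17930256517981 -103619719777444/17930256517981 75215466168858/17930256517981; -103619719777444/17930256517981 182767285495260/17930256517981 -103690582176252/17930256517981; 75215466168858/17930256517981 -103690582176252/17930256517981 83311196451358/17930256517981]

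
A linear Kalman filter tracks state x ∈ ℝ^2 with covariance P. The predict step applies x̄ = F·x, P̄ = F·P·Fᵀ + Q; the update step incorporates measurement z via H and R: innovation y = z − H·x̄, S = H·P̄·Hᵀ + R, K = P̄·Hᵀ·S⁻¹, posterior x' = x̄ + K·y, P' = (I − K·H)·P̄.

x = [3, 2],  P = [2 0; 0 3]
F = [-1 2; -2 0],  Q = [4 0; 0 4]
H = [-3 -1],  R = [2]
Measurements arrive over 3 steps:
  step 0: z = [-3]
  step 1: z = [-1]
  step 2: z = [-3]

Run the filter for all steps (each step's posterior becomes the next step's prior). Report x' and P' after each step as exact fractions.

step 0: x̄ = F·x = [1, -6]
step 0: P̄ = F·P·Fᵀ + Q = [18 4; 4 12]
step 0: y = z − H·x̄ = [-6]
step 0: S = H·P̄·Hᵀ + R = [200]
step 0: K = P̄·Hᵀ·S⁻¹ = [-29/100; -3/25]
step 0: x' = x̄ + K·y = [137/50, -132/25]
step 0: P' = (I − K·H)·P̄ = [59/50 -74/25; -74/25 228/25]
step 1: x̄ = F·x = [-133/10, -137/25]
step 1: P̄ = F·P·Fᵀ + Q = [107/2 71/5; 71/5 218/25]
step 1: y = z − H·x̄ = [-2319/50]
step 1: S = H·P̄·Hᵀ + R = [28871/50]
step 1: K = P̄·Hᵀ·S⁻¹ = [-8735/28871; -2566/28871]
step 1: x' = x̄ + K·y = [21145/28871, -39202/28871]
step 1: P' = (I − K·H)·P̄ = [18594/28871 -38312/28871; -38312/28871 120068/28871]
step 2: x̄ = F·x = [-99549/28871, -42290/28871]
step 2: P̄ = F·P·Fᵀ + Q = [767598/28871 190436/28871; 190436/28871 189860/28871]
step 2: y = z − H·x̄ = [-427550/28871]
step 2: S = H·P̄·Hᵀ + R = [8298600/28871]
step 2: K = P̄·Hᵀ·S⁻¹ = [-249323/829860; -95146/1037325]
step 2: x' = x̄ + K·y = [83081/82986, -4418/41493]
step 2: P' = (I − K·H)·P̄ = [53269/82986 -274856/207465; -274856/207465 4313132/1037325]

step 0: x' = [137/50, -132/25], P' = [59/50 -74/25; -74/25 228/25]
step 1: x' = [21145/28871, -39202/28871], P' = [18594/28871 -38312/28871; -38312/28871 120068/28871]
step 2: x' = [83081/82986, -4418/41493], P' = [53269/82986 -274856/207465; -274856/207465 4313132/1037325]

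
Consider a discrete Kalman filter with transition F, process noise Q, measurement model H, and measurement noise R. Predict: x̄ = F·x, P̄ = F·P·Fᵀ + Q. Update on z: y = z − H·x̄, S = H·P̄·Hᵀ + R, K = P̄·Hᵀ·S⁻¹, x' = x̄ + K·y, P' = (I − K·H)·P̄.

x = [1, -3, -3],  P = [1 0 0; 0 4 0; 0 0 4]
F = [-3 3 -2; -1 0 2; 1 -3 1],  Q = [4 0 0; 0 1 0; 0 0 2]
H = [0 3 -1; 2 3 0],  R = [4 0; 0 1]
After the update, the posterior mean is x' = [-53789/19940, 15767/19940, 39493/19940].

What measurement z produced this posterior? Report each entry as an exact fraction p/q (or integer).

z = [1, -3]

x̄ = F·x = [-6, -7, 7]
P̄ = F·P·Fᵀ + Q = [65 -13 -47; -13 18 7; -47 7 43]
S = H·P̄·Hᵀ + R = [167 157; 157 267]
K = P̄·Hᵀ·S⁻¹ = [-12151/19940 13941/19940; 8153/19940 -2703/19940; 5587/19940 -8737/19940]
x' − x̄ = [65851/19940, 155347/19940, -100087/19940] = K·y
y = (KᵀK)⁻¹·Kᵀ·(x' − x̄) = [29, 30]
z = y + H·x̄ = [29, 30] + [-28, -33] = [1, -3]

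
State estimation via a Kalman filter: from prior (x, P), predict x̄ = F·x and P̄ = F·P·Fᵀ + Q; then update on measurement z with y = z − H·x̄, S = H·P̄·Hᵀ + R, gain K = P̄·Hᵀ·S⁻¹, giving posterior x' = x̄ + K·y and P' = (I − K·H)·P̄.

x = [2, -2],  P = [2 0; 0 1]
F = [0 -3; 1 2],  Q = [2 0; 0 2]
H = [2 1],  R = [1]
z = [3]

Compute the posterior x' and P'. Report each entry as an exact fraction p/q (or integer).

x' = [62/29, -30/29]
P' = [63/29 -110/29; -110/29 216/29]

x̄ = F·x = [6, -2]
P̄ = F·P·Fᵀ + Q = [11 -6; -6 8]
y = z − H·x̄ = [-7]
S = H·P̄·Hᵀ + R = [29]
K = P̄·Hᵀ·S⁻¹ = [16/29; -4/29]
x' = x̄ + K·y = [62/29, -30/29]
P' = (I − K·H)·P̄ = [63/29 -110/29; -110/29 216/29]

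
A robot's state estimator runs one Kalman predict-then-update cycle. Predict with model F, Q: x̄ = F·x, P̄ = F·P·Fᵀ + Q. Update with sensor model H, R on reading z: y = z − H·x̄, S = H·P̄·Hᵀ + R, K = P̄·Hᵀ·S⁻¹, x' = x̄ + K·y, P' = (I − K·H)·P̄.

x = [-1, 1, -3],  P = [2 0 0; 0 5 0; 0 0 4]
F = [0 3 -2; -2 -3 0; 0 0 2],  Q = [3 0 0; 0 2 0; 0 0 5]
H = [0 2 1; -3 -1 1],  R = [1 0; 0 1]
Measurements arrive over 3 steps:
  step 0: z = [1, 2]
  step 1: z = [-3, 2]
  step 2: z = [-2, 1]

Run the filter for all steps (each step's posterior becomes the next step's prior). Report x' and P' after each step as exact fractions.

step 0: x' = [-65578/63477, 47633/63477, -3146/7053], P' = [164110/63477 -163535/63477 34847/7053; -163535/63477 176935/63477 -35500/7053; 34847/7053 -35500/7053 23454/2351]
step 1: x' = [-288080972/1901846345, -537651943/380369269, 122440498/1901846345], P' = [1866429132/1901846345 -344699643/380369269 3344882517/1901846345; -344699643/380369269 397329217/380369269 -655318402/380369269; 3344882517/1901846345 -655318402/380369269 6967220962/1901846345]
step 2: x' = [-34737922603641/21031866506213, 17692162328007/21031866506213, -67562582357021/21031866506213], P' = [20460007112262/21031866506213 -18874431190897/21031866506213 36661438237657/21031866506213; -18874431190897/21031866506213 21778479173139/21031866506213 -35894454303130/21031866506213; 36661438237657/21031866506213 -35894454303130/21031866506213 76441362256282/21031866506213]

step 0: x̄ = F·x = [9, -1, -6]
step 0: P̄ = F·P·Fᵀ + Q = [64 -45 -16; -45 55 0; -16 0 21]
step 0: y = z − H·x̄ = [9, 34]
step 0: S = H·P̄·Hᵀ + R = [242 229; 229 479]
step 0: K = P̄·Hᵀ·S⁻¹ = [-13447/63477 -15172/63477; 34370/63477 -5830/63477; -638/7053 1321/7053]
step 0: x' = x̄ + K·y = [-65578/63477, 47633/63477, -3146/7053]
step 0: P' = (I − K·H)·P̄ = [164110/63477 -163535/63477 34847/7053; -163535/63477 176935/63477 -35500/7053; 34847/7053 -35500/7053 23454/2351]
step 1: x̄ = F·x = [66509/21159, -11743/63477, -6292/7053]
step 1: P̄ = F·P·Fᵀ + Q = [905542/7053 -424571/21159 -164816/2351; -424571/21159 413389/63477 73612/7053; -164816/2351 73612/7053 105571/2351]
step 1: y = z − H·x̄ = [-110317/63477, 770420/63477]
step 1: S = H·P̄·Hᵀ + R = [7217482/63477 23678521/63477; 23678521/63477 94409083/63477]
step 1: K = P̄·Hᵀ·S⁻¹ = [-102113913/1901846345 -530906664/1901846345; 139340032/380369269 -18548690/380369269; 414036942/1901846345 209165421/1901846345]
step 1: x' = x̄ + K·y = [-288080972/1901846345, -537651943/380369269, 122440498/1901846345]
step 1: P' = (I − K·H)·P̄ = [1866429132/1901846345 -344699643/380369269 3344882517/1901846345; -344699643/380369269 397329217/380369269 -655318402/380369269; 3344882517/1901846345 -655318402/380369269 6967220962/1901846345]
step 2: x̄ = F·x = [-8309660141/1901846345, 8640941089/1901846345, 244880996/1901846345]
step 2: P̄ = F·P·Fᵀ + Q = [90773341768/1901846345 -13818847467/1901846345 -47528435908/1901846345; -13818847467/1901846345 8467245403/1901846345 6280021992/1901846345; -47528435908/1901846345 6280021992/1901846345 37378115573/1901846345]
step 2: y = z − H·x̄ = [-21330455864/1901846345, -2926214797/380369269]
step 2: S = H·P̄·Hᵀ + R = [98269031498/1901846345 50444407857/380369269; 50444407857/380369269 210880953979/380369269]
step 2: K = P̄·Hᵀ·S⁻¹ = [-1087424144137/21031866506213 -5844151908232/21031866506213; 7662504043148/21031866506213 -1049639903578/21031866506213; 4652453650022/21031866506213 2351501846441/21031866506213]
step 2: x' = x̄ + K·y = [-34737922603641/21031866506213, 17692162328007/21031866506213, -67562582357021/21031866506213]
step 2: P' = (I − K·H)·P̄ = [20460007112262/21031866506213 -18874431190897/21031866506213 36661438237657/21031866506213; -18874431190897/21031866506213 21778479173139/21031866506213 -35894454303130/21031866506213; 36661438237657/21031866506213 -35894454303130/21031866506213 76441362256282/21031866506213]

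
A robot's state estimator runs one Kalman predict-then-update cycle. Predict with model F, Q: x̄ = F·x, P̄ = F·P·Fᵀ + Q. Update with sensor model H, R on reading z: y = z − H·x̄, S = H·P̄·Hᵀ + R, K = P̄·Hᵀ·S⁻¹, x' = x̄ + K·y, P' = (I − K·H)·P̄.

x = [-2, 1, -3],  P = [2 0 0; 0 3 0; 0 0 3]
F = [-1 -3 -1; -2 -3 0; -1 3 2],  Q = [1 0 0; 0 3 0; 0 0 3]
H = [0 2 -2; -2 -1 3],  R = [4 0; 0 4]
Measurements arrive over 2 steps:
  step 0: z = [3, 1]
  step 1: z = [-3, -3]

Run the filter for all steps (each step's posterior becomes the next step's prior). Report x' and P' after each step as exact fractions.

step 0: x' = [424/395, 224/79, 707/395], P' = [4411/1580 1845/632 8571/3160; 1845/632 6851/1264 5209/1264; 8571/3160 5209/1264 22951/6320]
step 1: x' = [15573325/18861289, -99923239/75445156, -41325897/75445156], P' = [38434699/18861289 30019986/18861289 30879628/18861289; 30019986/18861289 232791125/75445156 168883519/75445156; 30879628/18861289 168883519/75445156 159156349/75445156]

step 0: x̄ = F·x = [2, 1, -1]
step 0: P̄ = F·P·Fᵀ + Q = [33 31 -31; 31 38 -23; -31 -23 44]
step 0: y = z − H·x̄ = [-1, 9]
step 0: S = H·P̄·Hᵀ + R = [516 -772; -772 1204]
step 0: K = P̄·Hᵀ·S⁻¹ = [327/3160 -289/3160; 821/1264 349/1264; 1547/6320 2131/6320]
step 0: x' = x̄ + K·y = [424/395, 224/79, 707/395]
step 0: P' = (I − K·H)·P̄ = [4411/1580 1845/632 8571/3160; 1845/632 6851/1264 5209/1264; 8571/3160 5209/1264 22951/6320]
step 1: x̄ = F·x = [-4491/395, -4208/395, 870/79]
step 1: P̄ = F·P·Fᵀ + Q = [41029/395 155513/1580 -29405/316; 155513/1580 619231/6320 -110639/1264; -29405/316 -110639/1264 113995/1264]
step 1: y = z − H·x̄ = [15931/395, -5485/79]
step 1: S = H·P̄·Hᵀ + R = [575479/395 -174056/79; -174056/79 265809/79]
step 1: K = P̄·Hᵀ·S⁻¹ = [-429821/18861289 -3562625/18861289; 31953803/75445156 4212443/37722578; 4863585/75445156 7693563/37722578]
step 1: x' = x̄ + K·y = [15573325/18861289, -99923239/75445156, -41325897/75445156]
step 1: P' = (I − K·H)·P̄ = [38434699/18861289 30019986/18861289 30879628/18861289; 30019986/18861289 232791125/75445156 168883519/75445156; 30879628/18861289 168883519/75445156 159156349/75445156]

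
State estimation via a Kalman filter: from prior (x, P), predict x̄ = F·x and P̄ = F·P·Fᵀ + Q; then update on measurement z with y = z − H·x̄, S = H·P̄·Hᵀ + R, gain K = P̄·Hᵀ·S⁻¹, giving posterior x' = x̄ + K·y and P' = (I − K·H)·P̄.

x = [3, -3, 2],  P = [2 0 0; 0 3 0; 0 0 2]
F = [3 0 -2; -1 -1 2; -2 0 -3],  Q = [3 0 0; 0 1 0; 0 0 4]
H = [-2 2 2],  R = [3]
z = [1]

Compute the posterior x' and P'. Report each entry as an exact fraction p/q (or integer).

x' = [-607/343, 2452/343, -2928/343]
P' = [2551/343 -1362/343 3784/343; -1362/343 3202/343 -4504/343; 3784/343 -4504/343 8354/343]

x̄ = F·x = [5, 4, -12]
P̄ = F·P·Fᵀ + Q = [29 -14 0; -14 14 -8; 0 -8 30]
y = z − H·x̄ = [27]
S = H·P̄·Hᵀ + R = [343]
K = P̄·Hᵀ·S⁻¹ = [-86/343; 40/343; 44/343]
x' = x̄ + K·y = [-607/343, 2452/343, -2928/343]
P' = (I − K·H)·P̄ = [2551/343 -1362/343 3784/343; -1362/343 3202/343 -4504/343; 3784/343 -4504/343 8354/343]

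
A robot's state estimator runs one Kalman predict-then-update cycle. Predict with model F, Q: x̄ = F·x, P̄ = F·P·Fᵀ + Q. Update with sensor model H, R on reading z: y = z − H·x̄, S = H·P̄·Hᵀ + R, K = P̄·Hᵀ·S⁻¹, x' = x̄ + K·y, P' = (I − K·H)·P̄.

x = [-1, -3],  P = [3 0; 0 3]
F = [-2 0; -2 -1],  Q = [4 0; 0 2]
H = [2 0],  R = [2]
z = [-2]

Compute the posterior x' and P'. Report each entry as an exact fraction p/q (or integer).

x' = [-10/11, 31/11]
P' = [16/33 4/11; 4/11 91/11]

x̄ = F·x = [2, 5]
P̄ = F·P·Fᵀ + Q = [16 12; 12 17]
y = z − H·x̄ = [-6]
S = H·P̄·Hᵀ + R = [66]
K = P̄·Hᵀ·S⁻¹ = [16/33; 4/11]
x' = x̄ + K·y = [-10/11, 31/11]
P' = (I − K·H)·P̄ = [16/33 4/11; 4/11 91/11]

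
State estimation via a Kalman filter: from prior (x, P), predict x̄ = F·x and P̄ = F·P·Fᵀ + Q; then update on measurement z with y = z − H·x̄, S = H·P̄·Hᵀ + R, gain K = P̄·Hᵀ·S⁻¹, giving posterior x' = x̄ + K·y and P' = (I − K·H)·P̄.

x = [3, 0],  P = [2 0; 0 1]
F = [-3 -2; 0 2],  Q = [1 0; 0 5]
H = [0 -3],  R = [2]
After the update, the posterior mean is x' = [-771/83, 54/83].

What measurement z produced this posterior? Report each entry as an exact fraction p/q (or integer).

z = [-2]

x̄ = F·x = [-9, 0]
P̄ = F·P·Fᵀ + Q = [23 -4; -4 9]
S = H·P̄·Hᵀ + R = [83]
K = P̄·Hᵀ·S⁻¹ = [12/83; -27/83]
x' − x̄ = [-24/83, 54/83] = K·y
y = (KᵀK)⁻¹·Kᵀ·(x' − x̄) = [-2]
z = y + H·x̄ = [-2] + [0] = [-2]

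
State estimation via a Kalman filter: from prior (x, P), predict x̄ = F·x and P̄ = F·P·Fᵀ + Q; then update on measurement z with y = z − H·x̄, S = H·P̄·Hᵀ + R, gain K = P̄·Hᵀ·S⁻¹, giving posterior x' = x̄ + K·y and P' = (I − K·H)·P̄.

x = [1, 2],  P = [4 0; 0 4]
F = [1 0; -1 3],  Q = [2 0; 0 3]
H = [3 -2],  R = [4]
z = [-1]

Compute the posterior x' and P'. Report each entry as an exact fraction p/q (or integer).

x' = [217/139, 401/139]
P' = [496/139 718/139; 718/139 1175/139]

x̄ = F·x = [1, 5]
P̄ = F·P·Fᵀ + Q = [6 -4; -4 43]
y = z − H·x̄ = [6]
S = H·P̄·Hᵀ + R = [278]
K = P̄·Hᵀ·S⁻¹ = [13/139; -49/139]
x' = x̄ + K·y = [217/139, 401/139]
P' = (I − K·H)·P̄ = [496/139 718/139; 718/139 1175/139]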